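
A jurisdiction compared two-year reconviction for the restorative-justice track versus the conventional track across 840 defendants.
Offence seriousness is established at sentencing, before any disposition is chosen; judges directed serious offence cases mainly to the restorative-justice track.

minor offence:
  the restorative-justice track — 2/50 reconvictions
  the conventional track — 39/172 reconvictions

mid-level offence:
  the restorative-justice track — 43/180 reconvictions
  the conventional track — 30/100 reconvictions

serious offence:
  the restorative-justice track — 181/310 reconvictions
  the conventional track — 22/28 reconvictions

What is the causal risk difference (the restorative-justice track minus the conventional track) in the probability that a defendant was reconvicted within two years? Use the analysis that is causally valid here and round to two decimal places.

-0.15

the restorative-justice track is lower inside every offence seriousness stratum but the conventional track is lower in aggregate. Whether to stratify depends on how offence seriousness relates to the disposition.
Here offence seriousness is a common cause — it drives both which disposition a case falls under and the outcome. The crude comparison mixes populations; the stratum-specific rates are the causally relevant ones.
Adjusting over the population distribution of offence seriousness: 0.264·(0.040−0.227) + 0.333·(0.239−0.300) + 0.402·(0.584−0.786) = -0.151.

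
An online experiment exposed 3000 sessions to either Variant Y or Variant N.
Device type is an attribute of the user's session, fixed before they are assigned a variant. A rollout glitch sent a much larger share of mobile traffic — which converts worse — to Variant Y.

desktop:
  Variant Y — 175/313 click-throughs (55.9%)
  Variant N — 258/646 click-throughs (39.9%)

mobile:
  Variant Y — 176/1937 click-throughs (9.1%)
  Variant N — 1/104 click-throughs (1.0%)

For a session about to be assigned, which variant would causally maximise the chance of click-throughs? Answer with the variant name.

Device type satisfies the back-door criterion: it is not a descendant of the variant, and it blocks the spurious path from variant to outcome. Adjusting for it (i.e., using the within-device type rates) gives the causal effect.
Within each level — desktop: 55.9% vs 39.9%; mobile: 9.1% vs 1.0% — Variant Y is higher every time.

Variant Y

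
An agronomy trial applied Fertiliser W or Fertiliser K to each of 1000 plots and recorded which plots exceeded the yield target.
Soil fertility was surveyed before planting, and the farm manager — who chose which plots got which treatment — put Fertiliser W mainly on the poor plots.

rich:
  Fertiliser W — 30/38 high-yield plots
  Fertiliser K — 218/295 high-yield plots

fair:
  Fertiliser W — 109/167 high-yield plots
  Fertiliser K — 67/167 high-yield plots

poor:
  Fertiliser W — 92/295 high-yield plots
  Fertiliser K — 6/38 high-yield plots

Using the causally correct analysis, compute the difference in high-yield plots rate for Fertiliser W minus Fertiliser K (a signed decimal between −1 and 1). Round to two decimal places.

+0.15

The soil fertility-specific comparison favours Fertiliser W throughout, but the pooled figures favour Fertiliser K. The question is whether to condition on soil fertility.
Since soil fertility is a pre-existing factor (not a product of the fertiliser) and it affects the outcome on its own, it is a confounder. The stratified rates, not the pooled rate, identify the causal effect.
Adjusting over the population distribution of soil fertility: 0.333·(0.789−0.739) + 0.334·(0.653−0.401) + 0.333·(0.312−0.158) = +0.152.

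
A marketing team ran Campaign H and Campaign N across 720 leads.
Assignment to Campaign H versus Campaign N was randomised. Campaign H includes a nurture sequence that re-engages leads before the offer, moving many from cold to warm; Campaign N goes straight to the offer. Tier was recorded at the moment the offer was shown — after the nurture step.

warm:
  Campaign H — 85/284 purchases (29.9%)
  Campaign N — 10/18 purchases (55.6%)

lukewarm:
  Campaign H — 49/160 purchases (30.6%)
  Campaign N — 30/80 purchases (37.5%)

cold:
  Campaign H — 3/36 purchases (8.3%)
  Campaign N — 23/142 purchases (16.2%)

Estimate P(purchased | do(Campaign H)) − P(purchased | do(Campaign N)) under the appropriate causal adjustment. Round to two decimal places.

Engagement tier is recorded after the campaign and is itself shifted by it — it sits on the causal path from campaign to outcome. Conditioning on a mediator would strip out part of the effect we want; the pooled comparison gives the total causal effect.
The causal difference is the pooled difference: 0.285 − 0.263 = +0.023.

+0.02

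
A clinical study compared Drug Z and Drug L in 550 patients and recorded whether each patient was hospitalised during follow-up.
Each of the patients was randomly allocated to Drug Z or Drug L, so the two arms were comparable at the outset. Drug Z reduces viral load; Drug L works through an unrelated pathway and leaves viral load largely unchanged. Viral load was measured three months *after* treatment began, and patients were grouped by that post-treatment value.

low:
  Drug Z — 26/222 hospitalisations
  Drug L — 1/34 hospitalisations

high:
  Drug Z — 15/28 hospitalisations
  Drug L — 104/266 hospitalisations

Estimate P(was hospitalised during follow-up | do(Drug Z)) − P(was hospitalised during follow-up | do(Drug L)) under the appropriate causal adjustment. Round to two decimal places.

-0.19

The viral load-specific comparison favours Drug L throughout, but the pooled figures favour Drug Z. The question is whether to condition on viral load.
Viral load lies on the pathway drug → viral load → outcome, so adjusting for it blocks the indirect effect. For the total causal effect of drug, use the unadjusted pooled rates.
The causal difference is the pooled difference: 0.164 − 0.350 = -0.186.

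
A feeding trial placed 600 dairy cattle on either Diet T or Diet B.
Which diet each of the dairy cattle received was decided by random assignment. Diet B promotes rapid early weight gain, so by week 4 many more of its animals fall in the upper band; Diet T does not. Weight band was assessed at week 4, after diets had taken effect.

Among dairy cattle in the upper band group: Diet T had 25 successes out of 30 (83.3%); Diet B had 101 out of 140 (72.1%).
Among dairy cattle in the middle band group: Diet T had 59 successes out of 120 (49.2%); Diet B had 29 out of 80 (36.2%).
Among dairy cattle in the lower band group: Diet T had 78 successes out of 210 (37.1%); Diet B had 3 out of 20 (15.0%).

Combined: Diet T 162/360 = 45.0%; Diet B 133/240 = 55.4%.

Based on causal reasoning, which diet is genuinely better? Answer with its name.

The distribution of week-4 weight band is itself part of what the diet does — it is an intermediate outcome. Holding it fixed would remove that part of the effect; the total effect is the pooled difference.
Pooled: Diet T 45.0% vs Diet B 55.4%; Diet B is higher overall.

Diet B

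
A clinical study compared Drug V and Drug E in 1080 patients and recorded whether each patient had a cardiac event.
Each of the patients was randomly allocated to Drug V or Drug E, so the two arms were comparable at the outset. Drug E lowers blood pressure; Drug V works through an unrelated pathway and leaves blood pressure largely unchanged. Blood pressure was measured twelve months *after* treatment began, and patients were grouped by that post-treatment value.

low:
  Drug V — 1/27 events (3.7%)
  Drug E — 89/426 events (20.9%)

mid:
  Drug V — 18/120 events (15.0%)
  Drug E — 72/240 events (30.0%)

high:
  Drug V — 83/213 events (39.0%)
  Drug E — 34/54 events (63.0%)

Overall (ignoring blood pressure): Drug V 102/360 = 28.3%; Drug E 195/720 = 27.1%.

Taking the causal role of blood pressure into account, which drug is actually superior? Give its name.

The blood pressure-specific comparison favours Drug V throughout, but the pooled figures favour Drug E. The question is whether to condition on blood pressure.
The distribution of blood pressure is itself part of what the drug does — it is an intermediate outcome. Holding it fixed would remove that part of the effect; the total effect is the pooled difference.
Pooled: Drug V 28.3% vs Drug E 27.1%; Drug E is lower overall.

Drug E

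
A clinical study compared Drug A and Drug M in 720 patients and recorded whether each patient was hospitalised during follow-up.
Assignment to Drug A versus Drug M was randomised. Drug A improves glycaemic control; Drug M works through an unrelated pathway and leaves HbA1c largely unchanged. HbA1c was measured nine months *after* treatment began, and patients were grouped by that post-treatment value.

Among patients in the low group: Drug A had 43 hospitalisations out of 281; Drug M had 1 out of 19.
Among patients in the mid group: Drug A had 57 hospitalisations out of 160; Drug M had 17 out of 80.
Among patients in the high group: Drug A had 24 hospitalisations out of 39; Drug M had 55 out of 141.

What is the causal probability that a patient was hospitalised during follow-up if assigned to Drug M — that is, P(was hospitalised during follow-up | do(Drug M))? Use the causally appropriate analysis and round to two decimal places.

0.30

HbA1c here is a post-treatment variable shaped by the drug; conditioning on it would introduce bias rather than remove it. The overall comparison is the causal one.
So P(outcome | do(Drug M)) is just the pooled rate for Drug M: 73/240 = 0.304.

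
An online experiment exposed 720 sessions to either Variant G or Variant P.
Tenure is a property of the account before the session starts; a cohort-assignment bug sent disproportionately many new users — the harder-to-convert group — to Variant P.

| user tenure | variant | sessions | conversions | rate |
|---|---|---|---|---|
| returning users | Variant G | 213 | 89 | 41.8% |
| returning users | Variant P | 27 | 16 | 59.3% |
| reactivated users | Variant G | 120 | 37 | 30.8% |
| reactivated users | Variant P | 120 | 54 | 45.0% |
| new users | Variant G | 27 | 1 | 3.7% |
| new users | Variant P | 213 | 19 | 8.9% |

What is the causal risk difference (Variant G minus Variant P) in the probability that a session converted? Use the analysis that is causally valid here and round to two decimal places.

-0.12

User tenure is set before the variant has any effect — it is not caused by the variant — and it independently drives the outcome. That makes it a confounder, so the causal comparison is within user tenure levels.
Adjusting over the population distribution of user tenure: 0.333·(0.418−0.593) + 0.333·(0.308−0.450) + 0.333·(0.037−0.089) = -0.123.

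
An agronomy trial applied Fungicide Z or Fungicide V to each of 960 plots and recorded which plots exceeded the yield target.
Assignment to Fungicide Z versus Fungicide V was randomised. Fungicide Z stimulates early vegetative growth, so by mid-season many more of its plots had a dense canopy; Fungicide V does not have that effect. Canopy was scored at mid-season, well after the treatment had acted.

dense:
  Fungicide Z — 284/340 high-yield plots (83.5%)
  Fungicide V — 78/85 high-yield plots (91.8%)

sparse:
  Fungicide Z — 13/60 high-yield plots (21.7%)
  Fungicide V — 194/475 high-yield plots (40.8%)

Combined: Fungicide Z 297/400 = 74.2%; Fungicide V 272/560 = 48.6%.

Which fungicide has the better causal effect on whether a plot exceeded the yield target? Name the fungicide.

Mid-season canopy is downstream of the fungicide. One should not condition on a consequence of treatment, so the overall rates are the right comparison.
Pooled: Fungicide Z 74.2% vs Fungicide V 48.6%; Fungicide Z is higher overall.

Fungicide Z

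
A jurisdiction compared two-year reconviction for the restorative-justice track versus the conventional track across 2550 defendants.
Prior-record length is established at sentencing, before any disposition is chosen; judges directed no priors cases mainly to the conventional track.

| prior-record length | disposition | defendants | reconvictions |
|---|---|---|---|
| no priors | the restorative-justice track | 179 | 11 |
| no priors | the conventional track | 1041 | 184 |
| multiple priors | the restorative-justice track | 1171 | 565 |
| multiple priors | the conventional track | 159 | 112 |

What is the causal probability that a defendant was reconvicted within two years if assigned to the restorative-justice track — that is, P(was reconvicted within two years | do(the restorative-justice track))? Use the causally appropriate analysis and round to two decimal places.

Prior-record length is set before the disposition has any effect — it is not caused by the disposition — and it independently drives the outcome. That makes it a confounder, so the causal comparison is within prior-record length levels.
Standardising the restorative-justice track to the population prior-record length mix: 0.478·11/179 + 0.522·565/1171 = 0.281.

0.28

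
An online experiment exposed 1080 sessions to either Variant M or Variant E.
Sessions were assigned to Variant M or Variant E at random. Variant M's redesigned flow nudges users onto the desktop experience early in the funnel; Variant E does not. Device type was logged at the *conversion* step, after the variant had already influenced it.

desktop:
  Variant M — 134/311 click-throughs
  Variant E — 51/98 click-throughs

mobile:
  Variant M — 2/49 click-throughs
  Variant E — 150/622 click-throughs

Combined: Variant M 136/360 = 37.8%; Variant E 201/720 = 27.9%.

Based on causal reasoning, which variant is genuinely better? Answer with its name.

The stratified and pooled comparisons disagree (Variant E wins within each device type; Variant M wins overall), so the answer turns on the causal role of device type.
Device type is downstream of the variant. One should not condition on a consequence of treatment, so the overall rates are the right comparison.
Pooled: Variant M 37.8% vs Variant E 27.9%; Variant M is higher overall.

Variant M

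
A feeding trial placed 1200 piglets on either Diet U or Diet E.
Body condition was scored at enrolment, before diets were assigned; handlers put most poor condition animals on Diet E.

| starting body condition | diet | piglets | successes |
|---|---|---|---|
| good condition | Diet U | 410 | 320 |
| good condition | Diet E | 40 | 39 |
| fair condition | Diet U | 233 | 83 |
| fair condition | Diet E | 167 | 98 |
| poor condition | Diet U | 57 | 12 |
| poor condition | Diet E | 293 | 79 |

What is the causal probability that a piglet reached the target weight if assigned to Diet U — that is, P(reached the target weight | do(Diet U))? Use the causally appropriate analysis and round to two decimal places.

Diet E is higher inside every starting body condition stratum but Diet U is higher in aggregate. Whether to stratify depends on how starting body condition relates to the diet.
Nothing the diet does changes starting body condition; the imbalance is an allocation artefact. With starting body condition also predicting the outcome, the pooled figure is confounded, and the within-stratum comparison is the causal one.
Standardising Diet U to the population starting body condition mix: 0.375·320/410 + 0.333·83/233 + 0.292·12/57 = 0.473.

0.47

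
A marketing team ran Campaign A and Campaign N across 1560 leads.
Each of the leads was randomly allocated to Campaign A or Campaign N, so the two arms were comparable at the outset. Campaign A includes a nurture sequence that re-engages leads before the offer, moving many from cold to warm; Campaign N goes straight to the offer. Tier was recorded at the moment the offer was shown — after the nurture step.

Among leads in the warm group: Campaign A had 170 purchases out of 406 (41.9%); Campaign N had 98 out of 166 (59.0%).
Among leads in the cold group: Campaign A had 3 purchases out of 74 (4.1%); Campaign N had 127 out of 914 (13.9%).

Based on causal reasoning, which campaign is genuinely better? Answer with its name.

Campaign A

Engagement tier is downstream of the campaign. One should not condition on a consequence of treatment, so the overall rates are the right comparison.
Pooled: Campaign A 36.0% vs Campaign N 20.8%; Campaign A is higher overall.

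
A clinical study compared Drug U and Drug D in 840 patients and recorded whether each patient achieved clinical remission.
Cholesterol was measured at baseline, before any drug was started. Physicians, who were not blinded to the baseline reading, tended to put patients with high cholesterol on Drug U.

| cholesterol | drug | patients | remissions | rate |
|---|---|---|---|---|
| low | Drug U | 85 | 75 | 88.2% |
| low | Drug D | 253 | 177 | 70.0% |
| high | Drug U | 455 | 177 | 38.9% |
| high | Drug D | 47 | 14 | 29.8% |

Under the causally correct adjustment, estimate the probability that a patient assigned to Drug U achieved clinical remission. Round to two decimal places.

0.59

Cholesterol is set before the drug has any effect — it is not caused by the drug — and it independently drives the outcome. That makes it a confounder, so the causal comparison is within cholesterol levels.
Standardising Drug U to the population cholesterol mix: 0.402·75/85 + 0.598·177/455 = 0.588.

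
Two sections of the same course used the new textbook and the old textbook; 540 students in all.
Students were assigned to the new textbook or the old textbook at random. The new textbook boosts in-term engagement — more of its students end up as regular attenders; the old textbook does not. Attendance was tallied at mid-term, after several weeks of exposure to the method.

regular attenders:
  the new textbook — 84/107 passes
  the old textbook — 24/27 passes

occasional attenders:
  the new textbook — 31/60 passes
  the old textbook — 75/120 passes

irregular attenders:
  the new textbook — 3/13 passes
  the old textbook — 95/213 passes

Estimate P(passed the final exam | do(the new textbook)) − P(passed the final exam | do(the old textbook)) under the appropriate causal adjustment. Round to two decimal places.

+0.12

the old textbook is higher inside every mid-term attendance stratum but the new textbook is higher in aggregate. Whether to stratify depends on how mid-term attendance relates to the teaching method.
Stratifying would compare teaching methods among students the teaching methods themselves sorted into mid-term attendance groups — a form of selection on an intermediate. The unconditioned pooled rates give the total causal effect.
The causal difference is the pooled difference: 0.656 − 0.539 = +0.117.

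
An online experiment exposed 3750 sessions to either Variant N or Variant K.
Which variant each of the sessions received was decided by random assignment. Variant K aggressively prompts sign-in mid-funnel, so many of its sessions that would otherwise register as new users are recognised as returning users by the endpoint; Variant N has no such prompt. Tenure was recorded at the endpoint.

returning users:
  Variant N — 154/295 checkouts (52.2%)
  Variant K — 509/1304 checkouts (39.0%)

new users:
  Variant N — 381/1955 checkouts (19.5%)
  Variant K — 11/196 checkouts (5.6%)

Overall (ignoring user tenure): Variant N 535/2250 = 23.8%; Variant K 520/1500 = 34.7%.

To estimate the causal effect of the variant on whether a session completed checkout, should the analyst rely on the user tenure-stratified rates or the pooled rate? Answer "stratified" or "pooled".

pooled

The distribution of user tenure is itself part of what the variant does — it is an intermediate outcome. Holding it fixed would remove that part of the effect; the total effect is the pooled difference.
Pooled: Variant N 23.8% vs Variant K 34.7%; Variant K is higher overall.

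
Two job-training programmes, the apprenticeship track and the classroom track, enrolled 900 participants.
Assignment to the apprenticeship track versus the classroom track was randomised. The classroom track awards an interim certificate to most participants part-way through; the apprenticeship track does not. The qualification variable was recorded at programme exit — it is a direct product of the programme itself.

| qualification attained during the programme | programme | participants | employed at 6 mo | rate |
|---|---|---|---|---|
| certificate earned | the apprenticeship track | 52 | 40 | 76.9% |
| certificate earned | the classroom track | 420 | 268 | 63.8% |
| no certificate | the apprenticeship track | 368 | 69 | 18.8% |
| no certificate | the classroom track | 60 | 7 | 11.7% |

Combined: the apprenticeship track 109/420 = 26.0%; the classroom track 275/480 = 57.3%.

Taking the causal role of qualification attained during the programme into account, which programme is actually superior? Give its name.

Within every qualification attained during the programme level the apprenticeship track has the higher rate, yet pooled the classroom track does — Simpson's reversal.
Stratifying would compare programmes among participants the programmes themselves sorted into qualification attained during the programme groups — a form of selection on an intermediate. The unconditioned pooled rates give the total causal effect.
Pooled: the apprenticeship track 26.0% vs the classroom track 57.3%; the classroom track is higher overall.

the classroom track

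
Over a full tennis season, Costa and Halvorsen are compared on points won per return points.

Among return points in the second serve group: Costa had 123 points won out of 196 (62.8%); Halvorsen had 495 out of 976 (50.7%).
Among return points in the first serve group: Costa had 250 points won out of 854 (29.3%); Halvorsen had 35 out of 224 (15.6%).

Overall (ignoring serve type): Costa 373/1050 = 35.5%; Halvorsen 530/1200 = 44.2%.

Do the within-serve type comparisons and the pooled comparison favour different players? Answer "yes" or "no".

yes

Within each serve type level (second serve 62.8% vs 50.7%; first serve 29.3% vs 15.6%), Costa has the higher rate every time. Pooled: 35.5% vs 44.2% — Halvorsen has the higher rate overall. The two comparisons disagree.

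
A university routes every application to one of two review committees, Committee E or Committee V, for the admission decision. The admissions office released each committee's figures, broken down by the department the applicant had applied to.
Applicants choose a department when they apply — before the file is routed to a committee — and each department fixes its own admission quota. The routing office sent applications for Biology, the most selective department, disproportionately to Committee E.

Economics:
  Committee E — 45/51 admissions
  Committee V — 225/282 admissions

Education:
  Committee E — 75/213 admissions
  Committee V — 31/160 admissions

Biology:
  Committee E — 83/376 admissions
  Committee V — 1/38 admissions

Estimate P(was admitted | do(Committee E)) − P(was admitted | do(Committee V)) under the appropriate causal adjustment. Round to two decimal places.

+0.15

The stratified and pooled comparisons disagree (Committee E wins within each department; Committee V wins overall), so the answer turns on the causal role of department.
Department differs across review committees for reasons unrelated to any effect of the review committee itself, and it separately predicts the outcome — a classic confounder. We must compare within department levels.
Adjusting over the population distribution of department: 0.297·(0.882−0.798) + 0.333·(0.352−0.194) + 0.370·(0.221−0.026) = +0.150.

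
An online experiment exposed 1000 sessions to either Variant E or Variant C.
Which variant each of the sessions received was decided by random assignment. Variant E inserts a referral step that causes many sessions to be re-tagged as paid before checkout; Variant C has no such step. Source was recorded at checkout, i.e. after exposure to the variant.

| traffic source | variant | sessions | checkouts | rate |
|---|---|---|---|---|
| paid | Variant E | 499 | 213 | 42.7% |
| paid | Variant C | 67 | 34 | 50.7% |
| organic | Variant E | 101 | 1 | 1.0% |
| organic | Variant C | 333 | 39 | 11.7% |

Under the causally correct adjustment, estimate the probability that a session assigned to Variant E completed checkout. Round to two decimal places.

0.36

The distribution of traffic source is itself part of what the variant does — it is an intermediate outcome. Holding it fixed would remove that part of the effect; the total effect is the pooled difference.
So P(outcome | do(Variant E)) is just the pooled rate for Variant E: 214/600 = 0.357.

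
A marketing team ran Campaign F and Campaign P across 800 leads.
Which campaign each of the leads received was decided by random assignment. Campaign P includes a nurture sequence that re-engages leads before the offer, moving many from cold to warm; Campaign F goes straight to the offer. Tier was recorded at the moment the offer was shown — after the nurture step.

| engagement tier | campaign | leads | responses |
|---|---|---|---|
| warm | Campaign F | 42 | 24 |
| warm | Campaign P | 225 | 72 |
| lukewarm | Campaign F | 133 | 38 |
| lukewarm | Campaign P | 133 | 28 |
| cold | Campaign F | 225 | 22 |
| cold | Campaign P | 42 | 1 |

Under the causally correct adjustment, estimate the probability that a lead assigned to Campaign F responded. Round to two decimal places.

Stratifying would compare campaigns among leads the campaigns themselves sorted into engagement tier groups — a form of selection on an intermediate. The unconditioned pooled rates give the total causal effect.
So P(outcome | do(Campaign F)) is just the pooled rate for Campaign F: 84/400 = 0.210.

0.21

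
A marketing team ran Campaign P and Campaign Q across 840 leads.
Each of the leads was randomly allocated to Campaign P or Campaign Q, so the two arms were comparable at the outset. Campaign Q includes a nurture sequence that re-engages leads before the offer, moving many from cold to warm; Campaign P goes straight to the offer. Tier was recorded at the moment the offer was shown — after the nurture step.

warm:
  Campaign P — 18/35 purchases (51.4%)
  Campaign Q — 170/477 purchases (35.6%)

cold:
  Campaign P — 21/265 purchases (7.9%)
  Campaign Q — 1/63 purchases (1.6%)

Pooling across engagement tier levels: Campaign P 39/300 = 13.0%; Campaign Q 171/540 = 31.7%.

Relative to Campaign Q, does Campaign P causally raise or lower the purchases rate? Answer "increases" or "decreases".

decreases

Campaign P is higher inside every engagement tier stratum but Campaign Q is higher in aggregate. Whether to stratify depends on how engagement tier relates to the campaign.
Stratifying would compare campaigns among leads the campaigns themselves sorted into engagement tier groups — a form of selection on an intermediate. The unconditioned pooled rates give the total causal effect.
Pooled: Campaign P 13.0% vs Campaign Q 31.7%; Campaign Q is higher overall.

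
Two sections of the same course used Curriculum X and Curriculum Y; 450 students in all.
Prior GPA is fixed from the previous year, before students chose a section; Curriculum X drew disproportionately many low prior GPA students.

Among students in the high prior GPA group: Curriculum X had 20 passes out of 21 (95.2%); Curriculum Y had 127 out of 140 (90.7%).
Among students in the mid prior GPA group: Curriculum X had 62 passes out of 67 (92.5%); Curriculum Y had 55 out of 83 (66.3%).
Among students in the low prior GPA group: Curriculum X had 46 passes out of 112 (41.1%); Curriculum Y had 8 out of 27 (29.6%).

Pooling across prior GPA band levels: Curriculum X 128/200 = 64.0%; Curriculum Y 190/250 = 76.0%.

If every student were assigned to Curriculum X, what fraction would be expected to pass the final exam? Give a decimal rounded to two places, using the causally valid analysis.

Since prior GPA band is a pre-existing factor (not a product of the teaching method) and it affects the outcome on its own, it is a confounder. The stratified rates, not the pooled rate, identify the causal effect.
Standardising Curriculum X to the population prior GPA band mix: 0.358·20/21 + 0.333·62/67 + 0.309·46/112 = 0.776.

0.78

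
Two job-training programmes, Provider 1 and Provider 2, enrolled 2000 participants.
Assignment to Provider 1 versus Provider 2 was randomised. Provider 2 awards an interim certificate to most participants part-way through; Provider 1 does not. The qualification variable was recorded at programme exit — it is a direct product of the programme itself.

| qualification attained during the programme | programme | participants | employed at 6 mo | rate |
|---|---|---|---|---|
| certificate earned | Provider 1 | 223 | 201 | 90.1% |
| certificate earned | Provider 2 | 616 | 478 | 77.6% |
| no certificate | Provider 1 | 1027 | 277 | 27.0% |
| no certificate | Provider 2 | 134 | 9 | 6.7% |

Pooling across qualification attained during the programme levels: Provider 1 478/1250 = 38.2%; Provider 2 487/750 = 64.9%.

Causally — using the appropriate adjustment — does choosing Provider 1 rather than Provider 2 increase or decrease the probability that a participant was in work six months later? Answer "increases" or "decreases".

The qualification attained during the programme-specific comparison favours Provider 1 throughout, but the pooled figures favour Provider 2. The question is whether to condition on qualification attained during the programme.
Stratifying would compare programmes among participants the programmes themselves sorted into qualification attained during the programme groups — a form of selection on an intermediate. The unconditioned pooled rates give the total causal effect.
Pooled: Provider 1 38.2% vs Provider 2 64.9%; Provider 2 is higher overall.

decreases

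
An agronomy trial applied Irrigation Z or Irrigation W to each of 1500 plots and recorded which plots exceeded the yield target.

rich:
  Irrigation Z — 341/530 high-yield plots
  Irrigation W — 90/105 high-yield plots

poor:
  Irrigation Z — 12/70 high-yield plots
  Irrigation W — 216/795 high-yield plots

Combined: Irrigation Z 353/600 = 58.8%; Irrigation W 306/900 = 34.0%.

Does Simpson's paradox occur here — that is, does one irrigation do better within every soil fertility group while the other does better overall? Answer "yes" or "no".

yes

Within each soil fertility level (rich 64.3% vs 85.7%; poor 17.1% vs 27.2%), Irrigation W has the higher rate every time. Pooled: 58.8% vs 34.0% — Irrigation Z has the higher rate overall. The two comparisons disagree.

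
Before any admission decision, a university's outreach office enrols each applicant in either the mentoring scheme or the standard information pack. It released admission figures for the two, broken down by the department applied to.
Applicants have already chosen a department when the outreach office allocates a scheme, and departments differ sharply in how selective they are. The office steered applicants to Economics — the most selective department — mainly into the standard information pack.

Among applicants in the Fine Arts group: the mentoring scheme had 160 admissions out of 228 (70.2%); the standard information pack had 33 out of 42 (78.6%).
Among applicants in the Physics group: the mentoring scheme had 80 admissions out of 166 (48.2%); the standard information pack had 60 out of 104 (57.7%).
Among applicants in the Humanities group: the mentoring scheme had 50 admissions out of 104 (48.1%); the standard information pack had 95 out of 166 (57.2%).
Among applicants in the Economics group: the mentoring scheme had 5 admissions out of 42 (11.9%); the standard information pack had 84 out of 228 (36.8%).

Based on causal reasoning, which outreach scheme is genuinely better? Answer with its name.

the standard information pack is higher inside every department stratum but the mentoring scheme is higher in aggregate. Whether to stratify depends on how department relates to the outreach scheme.
Department differs across outreach schemes for reasons unrelated to any effect of the outreach scheme itself, and it separately predicts the outcome — a classic confounder. We must compare within department levels.
Within each level — Fine Arts: 70.2% vs 78.6%; Physics: 48.2% vs 57.7%; Humanities: 48.1% vs 57.2%; Economics: 11.9% vs 36.8% — the standard information pack is higher every time.

the standard information pack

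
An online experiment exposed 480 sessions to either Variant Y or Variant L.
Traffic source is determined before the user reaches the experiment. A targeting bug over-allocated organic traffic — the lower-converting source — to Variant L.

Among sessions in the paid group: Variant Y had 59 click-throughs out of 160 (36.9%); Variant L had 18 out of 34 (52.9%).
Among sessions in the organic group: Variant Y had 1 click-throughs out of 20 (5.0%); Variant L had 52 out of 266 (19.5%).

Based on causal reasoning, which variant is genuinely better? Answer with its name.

Traffic source is set before the variant has any effect — it is not caused by the variant — and it independently drives the outcome. That makes it a confounder, so the causal comparison is within traffic source levels.
Within each level — paid: 36.9% vs 52.9%; organic: 5.0% vs 19.5% — Variant L is higher every time.

Variant L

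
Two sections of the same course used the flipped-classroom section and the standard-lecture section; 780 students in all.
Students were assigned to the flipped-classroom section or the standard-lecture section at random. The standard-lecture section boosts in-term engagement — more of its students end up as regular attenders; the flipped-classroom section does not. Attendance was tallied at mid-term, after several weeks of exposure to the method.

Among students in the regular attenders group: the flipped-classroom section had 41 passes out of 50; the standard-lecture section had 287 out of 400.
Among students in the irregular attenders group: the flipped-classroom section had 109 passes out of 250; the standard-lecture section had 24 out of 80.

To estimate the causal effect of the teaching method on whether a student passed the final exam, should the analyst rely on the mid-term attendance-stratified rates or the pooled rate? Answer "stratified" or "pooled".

pooled

Within every mid-term attendance level the flipped-classroom section has the higher rate, yet pooled the standard-lecture section does — Simpson's reversal.
Because the teaching method influences mid-term attendance, mid-term attendance is a post-treatment mediator, not a confounder. Stratifying on it would bias the estimate; the causal effect is the crude pooled difference.
Pooled: the flipped-classroom section 50.0% vs the standard-lecture section 64.8%; the standard-lecture section is higher overall.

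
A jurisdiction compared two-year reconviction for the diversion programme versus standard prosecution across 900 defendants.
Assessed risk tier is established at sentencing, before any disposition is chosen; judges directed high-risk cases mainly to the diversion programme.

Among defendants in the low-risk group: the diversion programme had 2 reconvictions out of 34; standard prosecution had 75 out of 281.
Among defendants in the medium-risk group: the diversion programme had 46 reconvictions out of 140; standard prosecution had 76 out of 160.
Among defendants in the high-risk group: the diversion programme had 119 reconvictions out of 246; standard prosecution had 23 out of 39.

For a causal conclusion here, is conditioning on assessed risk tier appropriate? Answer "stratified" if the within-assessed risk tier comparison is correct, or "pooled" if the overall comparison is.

stratified

The assessed risk tier-specific comparison favours the diversion programme throughout, but the pooled figures favour standard prosecution. The question is whether to condition on assessed risk tier.
Assessed risk tier differs across dispositions for reasons unrelated to any effect of the disposition itself, and it separately predicts the outcome — a classic confounder. We must compare within assessed risk tier levels.
Within each level — low-risk: 5.9% vs 26.7%; medium-risk: 32.9% vs 47.5%; high-risk: 48.4% vs 59.0% — the diversion programme is lower every time.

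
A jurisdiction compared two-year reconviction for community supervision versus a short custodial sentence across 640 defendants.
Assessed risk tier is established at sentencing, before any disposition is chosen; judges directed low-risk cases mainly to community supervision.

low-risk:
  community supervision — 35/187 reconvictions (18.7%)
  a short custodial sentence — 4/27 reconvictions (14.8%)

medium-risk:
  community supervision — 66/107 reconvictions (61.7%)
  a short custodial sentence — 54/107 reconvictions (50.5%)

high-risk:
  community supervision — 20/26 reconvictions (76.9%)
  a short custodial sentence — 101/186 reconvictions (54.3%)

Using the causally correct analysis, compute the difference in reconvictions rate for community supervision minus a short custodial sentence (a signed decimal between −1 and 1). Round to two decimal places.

The stratified and pooled comparisons disagree (a short custodial sentence wins within each assessed risk tier; community supervision wins overall), so the answer turns on the causal role of assessed risk tier.
Assessed risk tier satisfies the back-door criterion: it is not a descendant of the disposition, and it blocks the spurious path from disposition to outcome. Adjusting for it (i.e., using the within-assessed risk tier rates) gives the causal effect.
Adjusting over the population distribution of assessed risk tier: 0.334·(0.187−0.148) + 0.334·(0.617−0.505) + 0.331·(0.769−0.543) = +0.125.

+0.13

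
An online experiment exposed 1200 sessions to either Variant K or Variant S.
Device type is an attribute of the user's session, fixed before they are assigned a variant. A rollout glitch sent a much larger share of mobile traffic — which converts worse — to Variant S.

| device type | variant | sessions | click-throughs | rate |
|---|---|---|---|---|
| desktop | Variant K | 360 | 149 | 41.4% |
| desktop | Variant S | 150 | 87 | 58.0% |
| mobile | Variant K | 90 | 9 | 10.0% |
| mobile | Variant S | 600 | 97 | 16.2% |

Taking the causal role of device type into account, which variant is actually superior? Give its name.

Variant S

Here device type is a common cause — it drives both which variant a case falls under and the outcome. The crude comparison mixes populations; the stratum-specific rates are the causally relevant ones.
Within each level — desktop: 41.4% vs 58.0%; mobile: 10.0% vs 16.2% — Variant S is higher every time.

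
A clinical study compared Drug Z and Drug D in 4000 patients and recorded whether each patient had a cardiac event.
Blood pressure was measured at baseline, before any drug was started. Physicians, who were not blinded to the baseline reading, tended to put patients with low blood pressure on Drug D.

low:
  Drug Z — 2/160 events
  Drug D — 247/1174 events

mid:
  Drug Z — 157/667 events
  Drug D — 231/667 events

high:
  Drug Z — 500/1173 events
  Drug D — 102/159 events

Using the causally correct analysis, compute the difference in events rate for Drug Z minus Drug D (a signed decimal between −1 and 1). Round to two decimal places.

The blood pressure-specific comparison favours Drug Z throughout, but the pooled figures favour Drug D. The question is whether to condition on blood pressure.
Since blood pressure is a pre-existing factor (not a product of the drug) and it affects the outcome on its own, it is a confounder. The stratified rates, not the pooled rate, identify the causal effect.
Adjusting over the population distribution of blood pressure: 0.334·(0.013−0.210) + 0.334·(0.235−0.346) + 0.333·(0.426−0.642) = -0.175.

-0.17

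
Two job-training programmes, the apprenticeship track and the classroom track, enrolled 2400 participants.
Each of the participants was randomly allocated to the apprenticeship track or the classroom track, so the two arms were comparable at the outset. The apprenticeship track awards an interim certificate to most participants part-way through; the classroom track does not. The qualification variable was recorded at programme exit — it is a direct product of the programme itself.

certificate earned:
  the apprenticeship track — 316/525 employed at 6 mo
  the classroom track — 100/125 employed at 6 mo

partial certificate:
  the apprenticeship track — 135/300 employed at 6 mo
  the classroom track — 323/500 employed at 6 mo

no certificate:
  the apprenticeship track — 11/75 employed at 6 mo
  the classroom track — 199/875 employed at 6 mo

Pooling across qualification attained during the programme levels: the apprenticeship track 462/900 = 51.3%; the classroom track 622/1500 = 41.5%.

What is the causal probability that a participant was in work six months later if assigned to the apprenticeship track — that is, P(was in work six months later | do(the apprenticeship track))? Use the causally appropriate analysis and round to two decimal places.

Qualification attained during the programme lies on the pathway programme → qualification attained during the programme → outcome, so adjusting for it blocks the indirect effect. For the total causal effect of programme, use the unadjusted pooled rates.
So P(outcome | do(the apprenticeship track)) is just the pooled rate for the apprenticeship track: 462/900 = 0.513.

0.51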